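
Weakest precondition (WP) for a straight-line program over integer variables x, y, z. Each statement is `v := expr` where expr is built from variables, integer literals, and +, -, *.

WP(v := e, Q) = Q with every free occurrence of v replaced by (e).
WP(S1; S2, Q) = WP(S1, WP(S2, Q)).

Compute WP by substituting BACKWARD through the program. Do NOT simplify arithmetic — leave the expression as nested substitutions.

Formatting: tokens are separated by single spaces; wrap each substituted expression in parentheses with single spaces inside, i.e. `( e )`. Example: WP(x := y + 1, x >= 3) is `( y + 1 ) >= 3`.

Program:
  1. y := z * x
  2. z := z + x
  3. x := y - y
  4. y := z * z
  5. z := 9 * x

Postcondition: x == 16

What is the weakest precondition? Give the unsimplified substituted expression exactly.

Answer: ( ( z * x ) - ( z * x ) ) == 16

Derivation:
post: x == 16
stmt 5: z := 9 * x  -- replace 0 occurrence(s) of z with (9 * x)
  => x == 16
stmt 4: y := z * z  -- replace 0 occurrence(s) of y with (z * z)
  => x == 16
stmt 3: x := y - y  -- replace 1 occurrence(s) of x with (y - y)
  => ( y - y ) == 16
stmt 2: z := z + x  -- replace 0 occurrence(s) of z with (z + x)
  => ( y - y ) == 16
stmt 1: y := z * x  -- replace 2 occurrence(s) of y with (z * x)
  => ( ( z * x ) - ( z * x ) ) == 16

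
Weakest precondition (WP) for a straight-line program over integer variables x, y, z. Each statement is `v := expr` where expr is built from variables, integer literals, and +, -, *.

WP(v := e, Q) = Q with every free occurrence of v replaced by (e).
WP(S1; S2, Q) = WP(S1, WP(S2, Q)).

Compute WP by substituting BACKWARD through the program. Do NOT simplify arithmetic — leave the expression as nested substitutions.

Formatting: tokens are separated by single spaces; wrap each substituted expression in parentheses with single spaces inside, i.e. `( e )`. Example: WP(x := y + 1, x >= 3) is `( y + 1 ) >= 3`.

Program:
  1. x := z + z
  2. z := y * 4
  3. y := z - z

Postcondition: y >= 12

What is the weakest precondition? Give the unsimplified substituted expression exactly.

post: y >= 12
stmt 3: y := z - z  -- replace 1 occurrence(s) of y with (z - z)
  => ( z - z ) >= 12
stmt 2: z := y * 4  -- replace 2 occurrence(s) of z with (y * 4)
  => ( ( y * 4 ) - ( y * 4 ) ) >= 12
stmt 1: x := z + z  -- replace 0 occurrence(s) of x with (z + z)
  => ( ( y * 4 ) - ( y * 4 ) ) >= 12

Answer: ( ( y * 4 ) - ( y * 4 ) ) >= 12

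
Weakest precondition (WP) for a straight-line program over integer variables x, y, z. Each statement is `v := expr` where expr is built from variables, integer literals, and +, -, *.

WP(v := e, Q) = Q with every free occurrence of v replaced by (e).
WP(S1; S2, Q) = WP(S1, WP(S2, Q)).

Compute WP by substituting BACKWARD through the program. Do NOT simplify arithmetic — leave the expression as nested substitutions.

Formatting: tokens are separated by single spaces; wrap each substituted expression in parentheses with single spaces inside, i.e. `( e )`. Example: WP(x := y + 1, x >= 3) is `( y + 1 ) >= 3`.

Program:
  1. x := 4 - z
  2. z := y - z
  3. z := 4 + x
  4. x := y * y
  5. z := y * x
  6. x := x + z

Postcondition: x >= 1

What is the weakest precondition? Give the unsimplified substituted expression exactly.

post: x >= 1
stmt 6: x := x + z  -- replace 1 occurrence(s) of x with (x + z)
  => ( x + z ) >= 1
stmt 5: z := y * x  -- replace 1 occurrence(s) of z with (y * x)
  => ( x + ( y * x ) ) >= 1
stmt 4: x := y * y  -- replace 2 occurrence(s) of x with (y * y)
  => ( ( y * y ) + ( y * ( y * y ) ) ) >= 1
stmt 3: z := 4 + x  -- replace 0 occurrence(s) of z with (4 + x)
  => ( ( y * y ) + ( y * ( y * y ) ) ) >= 1
stmt 2: z := y - z  -- replace 0 occurrence(s) of z with (y - z)
  => ( ( y * y ) + ( y * ( y * y ) ) ) >= 1
stmt 1: x := 4 - z  -- replace 0 occurrence(s) of x with (4 - z)
  => ( ( y * y ) + ( y * ( y * y ) ) ) >= 1

Answer: ( ( y * y ) + ( y * ( y * y ) ) ) >= 1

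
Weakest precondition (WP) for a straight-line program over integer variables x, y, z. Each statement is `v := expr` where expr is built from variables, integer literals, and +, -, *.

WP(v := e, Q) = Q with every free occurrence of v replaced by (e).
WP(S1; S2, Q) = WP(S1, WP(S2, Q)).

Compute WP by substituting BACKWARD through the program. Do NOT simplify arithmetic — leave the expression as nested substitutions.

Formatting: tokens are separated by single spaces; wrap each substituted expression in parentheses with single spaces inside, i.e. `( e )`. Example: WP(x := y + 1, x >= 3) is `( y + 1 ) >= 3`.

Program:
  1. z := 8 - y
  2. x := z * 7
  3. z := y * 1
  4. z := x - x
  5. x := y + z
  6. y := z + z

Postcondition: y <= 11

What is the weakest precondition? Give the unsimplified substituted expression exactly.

Answer: ( ( ( ( 8 - y ) * 7 ) - ( ( 8 - y ) * 7 ) ) + ( ( ( 8 - y ) * 7 ) - ( ( 8 - y ) * 7 ) ) ) <= 11

Derivation:
post: y <= 11
stmt 6: y := z + z  -- replace 1 occurrence(s) of y with (z + z)
  => ( z + z ) <= 11
stmt 5: x := y + z  -- replace 0 occurrence(s) of x with (y + z)
  => ( z + z ) <= 11
stmt 4: z := x - x  -- replace 2 occurrence(s) of z with (x - x)
  => ( ( x - x ) + ( x - x ) ) <= 11
stmt 3: z := y * 1  -- replace 0 occurrence(s) of z with (y * 1)
  => ( ( x - x ) + ( x - x ) ) <= 11
stmt 2: x := z * 7  -- replace 4 occurrence(s) of x with (z * 7)
  => ( ( ( z * 7 ) - ( z * 7 ) ) + ( ( z * 7 ) - ( z * 7 ) ) ) <= 11
stmt 1: z := 8 - y  -- replace 4 occurrence(s) of z with (8 - y)
  => ( ( ( ( 8 - y ) * 7 ) - ( ( 8 - y ) * 7 ) ) + ( ( ( 8 - y ) * 7 ) - ( ( 8 - y ) * 7 ) ) ) <= 11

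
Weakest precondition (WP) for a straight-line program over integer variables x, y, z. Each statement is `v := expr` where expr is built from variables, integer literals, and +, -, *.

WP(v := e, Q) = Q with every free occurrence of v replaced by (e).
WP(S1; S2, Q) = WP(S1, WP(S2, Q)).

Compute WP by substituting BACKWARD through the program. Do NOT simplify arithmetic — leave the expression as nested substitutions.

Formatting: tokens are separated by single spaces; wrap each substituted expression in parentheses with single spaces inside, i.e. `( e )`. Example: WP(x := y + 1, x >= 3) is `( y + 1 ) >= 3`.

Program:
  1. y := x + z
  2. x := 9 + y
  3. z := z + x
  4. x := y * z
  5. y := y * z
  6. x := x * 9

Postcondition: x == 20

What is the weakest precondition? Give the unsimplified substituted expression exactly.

post: x == 20
stmt 6: x := x * 9  -- replace 1 occurrence(s) of x with (x * 9)
  => ( x * 9 ) == 20
stmt 5: y := y * z  -- replace 0 occurrence(s) of y with (y * z)
  => ( x * 9 ) == 20
stmt 4: x := y * z  -- replace 1 occurrence(s) of x with (y * z)
  => ( ( y * z ) * 9 ) == 20
stmt 3: z := z + x  -- replace 1 occurrence(s) of z with (z + x)
  => ( ( y * ( z + x ) ) * 9 ) == 20
stmt 2: x := 9 + y  -- replace 1 occurrence(s) of x with (9 + y)
  => ( ( y * ( z + ( 9 + y ) ) ) * 9 ) == 20
stmt 1: y := x + z  -- replace 2 occurrence(s) of y with (x + z)
  => ( ( ( x + z ) * ( z + ( 9 + ( x + z ) ) ) ) * 9 ) == 20

Answer: ( ( ( x + z ) * ( z + ( 9 + ( x + z ) ) ) ) * 9 ) == 20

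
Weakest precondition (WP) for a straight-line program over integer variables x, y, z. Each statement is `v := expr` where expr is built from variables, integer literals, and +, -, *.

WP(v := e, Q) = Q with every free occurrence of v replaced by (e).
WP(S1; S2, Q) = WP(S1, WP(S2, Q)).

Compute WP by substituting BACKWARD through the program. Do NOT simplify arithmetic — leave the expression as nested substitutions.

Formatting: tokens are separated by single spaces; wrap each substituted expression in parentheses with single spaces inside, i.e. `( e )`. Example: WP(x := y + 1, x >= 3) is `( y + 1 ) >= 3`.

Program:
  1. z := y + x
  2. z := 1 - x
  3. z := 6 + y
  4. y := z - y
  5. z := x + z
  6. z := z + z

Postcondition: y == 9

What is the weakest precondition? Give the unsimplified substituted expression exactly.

Answer: ( ( 6 + y ) - y ) == 9

Derivation:
post: y == 9
stmt 6: z := z + z  -- replace 0 occurrence(s) of z with (z + z)
  => y == 9
stmt 5: z := x + z  -- replace 0 occurrence(s) of z with (x + z)
  => y == 9
stmt 4: y := z - y  -- replace 1 occurrence(s) of y with (z - y)
  => ( z - y ) == 9
stmt 3: z := 6 + y  -- replace 1 occurrence(s) of z with (6 + y)
  => ( ( 6 + y ) - y ) == 9
stmt 2: z := 1 - x  -- replace 0 occurrence(s) of z with (1 - x)
  => ( ( 6 + y ) - y ) == 9
stmt 1: z := y + x  -- replace 0 occurrence(s) of z with (y + x)
  => ( ( 6 + y ) - y ) == 9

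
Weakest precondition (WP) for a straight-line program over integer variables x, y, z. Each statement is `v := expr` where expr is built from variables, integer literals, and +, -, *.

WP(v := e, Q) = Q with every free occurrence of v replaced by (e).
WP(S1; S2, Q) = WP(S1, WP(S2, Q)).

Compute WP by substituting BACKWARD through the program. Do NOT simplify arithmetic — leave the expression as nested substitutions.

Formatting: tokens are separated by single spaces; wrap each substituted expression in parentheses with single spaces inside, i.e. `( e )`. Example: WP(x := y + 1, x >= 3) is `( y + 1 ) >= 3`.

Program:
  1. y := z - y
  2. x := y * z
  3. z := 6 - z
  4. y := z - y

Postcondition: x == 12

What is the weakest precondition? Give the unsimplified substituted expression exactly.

post: x == 12
stmt 4: y := z - y  -- replace 0 occurrence(s) of y with (z - y)
  => x == 12
stmt 3: z := 6 - z  -- replace 0 occurrence(s) of z with (6 - z)
  => x == 12
stmt 2: x := y * z  -- replace 1 occurrence(s) of x with (y * z)
  => ( y * z ) == 12
stmt 1: y := z - y  -- replace 1 occurrence(s) of y with (z - y)
  => ( ( z - y ) * z ) == 12

Answer: ( ( z - y ) * z ) == 12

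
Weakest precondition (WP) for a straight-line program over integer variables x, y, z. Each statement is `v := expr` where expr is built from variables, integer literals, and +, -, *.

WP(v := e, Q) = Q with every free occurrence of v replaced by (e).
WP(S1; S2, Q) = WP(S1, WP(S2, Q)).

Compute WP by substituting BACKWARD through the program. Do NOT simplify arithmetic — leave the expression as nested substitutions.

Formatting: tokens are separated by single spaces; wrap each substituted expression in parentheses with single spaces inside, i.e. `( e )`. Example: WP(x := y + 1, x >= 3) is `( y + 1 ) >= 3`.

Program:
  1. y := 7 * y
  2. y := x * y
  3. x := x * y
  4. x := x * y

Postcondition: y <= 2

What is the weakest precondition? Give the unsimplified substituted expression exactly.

Answer: ( x * ( 7 * y ) ) <= 2

Derivation:
post: y <= 2
stmt 4: x := x * y  -- replace 0 occurrence(s) of x with (x * y)
  => y <= 2
stmt 3: x := x * y  -- replace 0 occurrence(s) of x with (x * y)
  => y <= 2
stmt 2: y := x * y  -- replace 1 occurrence(s) of y with (x * y)
  => ( x * y ) <= 2
stmt 1: y := 7 * y  -- replace 1 occurrence(s) of y with (7 * y)
  => ( x * ( 7 * y ) ) <= 2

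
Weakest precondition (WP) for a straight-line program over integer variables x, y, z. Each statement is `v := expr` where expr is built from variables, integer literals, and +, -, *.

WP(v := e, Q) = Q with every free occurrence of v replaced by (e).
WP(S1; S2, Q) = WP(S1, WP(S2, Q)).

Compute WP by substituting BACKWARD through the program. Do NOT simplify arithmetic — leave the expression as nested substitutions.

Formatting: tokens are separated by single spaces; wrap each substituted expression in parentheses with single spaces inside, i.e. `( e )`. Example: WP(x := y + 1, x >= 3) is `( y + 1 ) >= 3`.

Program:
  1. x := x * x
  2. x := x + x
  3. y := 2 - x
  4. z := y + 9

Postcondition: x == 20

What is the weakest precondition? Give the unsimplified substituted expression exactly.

Answer: ( ( x * x ) + ( x * x ) ) == 20

Derivation:
post: x == 20
stmt 4: z := y + 9  -- replace 0 occurrence(s) of z with (y + 9)
  => x == 20
stmt 3: y := 2 - x  -- replace 0 occurrence(s) of y with (2 - x)
  => x == 20
stmt 2: x := x + x  -- replace 1 occurrence(s) of x with (x + x)
  => ( x + x ) == 20
stmt 1: x := x * x  -- replace 2 occurrence(s) of x with (x * x)
  => ( ( x * x ) + ( x * x ) ) == 20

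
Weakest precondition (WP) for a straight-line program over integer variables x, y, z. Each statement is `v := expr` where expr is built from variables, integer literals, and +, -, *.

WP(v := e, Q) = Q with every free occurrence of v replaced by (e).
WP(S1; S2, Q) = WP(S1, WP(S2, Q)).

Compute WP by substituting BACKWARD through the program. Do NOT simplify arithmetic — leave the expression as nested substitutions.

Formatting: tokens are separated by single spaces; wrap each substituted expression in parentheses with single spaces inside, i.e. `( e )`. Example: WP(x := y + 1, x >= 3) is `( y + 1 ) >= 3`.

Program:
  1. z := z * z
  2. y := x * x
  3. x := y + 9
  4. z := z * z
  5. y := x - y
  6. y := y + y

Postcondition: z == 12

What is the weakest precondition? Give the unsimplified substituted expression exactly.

Answer: ( ( z * z ) * ( z * z ) ) == 12

Derivation:
post: z == 12
stmt 6: y := y + y  -- replace 0 occurrence(s) of y with (y + y)
  => z == 12
stmt 5: y := x - y  -- replace 0 occurrence(s) of y with (x - y)
  => z == 12
stmt 4: z := z * z  -- replace 1 occurrence(s) of z with (z * z)
  => ( z * z ) == 12
stmt 3: x := y + 9  -- replace 0 occurrence(s) of x with (y + 9)
  => ( z * z ) == 12
stmt 2: y := x * x  -- replace 0 occurrence(s) of y with (x * x)
  => ( z * z ) == 12
stmt 1: z := z * z  -- replace 2 occurrence(s) of z with (z * z)
  => ( ( z * z ) * ( z * z ) ) == 12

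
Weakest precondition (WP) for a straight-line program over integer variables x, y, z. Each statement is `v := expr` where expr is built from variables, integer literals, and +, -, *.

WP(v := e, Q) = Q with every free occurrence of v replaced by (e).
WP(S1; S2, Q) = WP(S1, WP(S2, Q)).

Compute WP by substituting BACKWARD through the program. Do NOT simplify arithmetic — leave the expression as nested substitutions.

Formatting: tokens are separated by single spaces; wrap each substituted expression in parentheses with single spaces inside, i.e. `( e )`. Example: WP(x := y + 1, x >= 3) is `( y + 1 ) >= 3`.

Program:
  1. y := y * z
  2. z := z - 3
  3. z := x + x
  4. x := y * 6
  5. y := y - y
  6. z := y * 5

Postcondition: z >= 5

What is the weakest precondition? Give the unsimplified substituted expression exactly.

post: z >= 5
stmt 6: z := y * 5  -- replace 1 occurrence(s) of z with (y * 5)
  => ( y * 5 ) >= 5
stmt 5: y := y - y  -- replace 1 occurrence(s) of y with (y - y)
  => ( ( y - y ) * 5 ) >= 5
stmt 4: x := y * 6  -- replace 0 occurrence(s) of x with (y * 6)
  => ( ( y - y ) * 5 ) >= 5
stmt 3: z := x + x  -- replace 0 occurrence(s) of z with (x + x)
  => ( ( y - y ) * 5 ) >= 5
stmt 2: z := z - 3  -- replace 0 occurrence(s) of z with (z - 3)
  => ( ( y - y ) * 5 ) >= 5
stmt 1: y := y * z  -- replace 2 occurrence(s) of y with (y * z)
  => ( ( ( y * z ) - ( y * z ) ) * 5 ) >= 5

Answer: ( ( ( y * z ) - ( y * z ) ) * 5 ) >= 5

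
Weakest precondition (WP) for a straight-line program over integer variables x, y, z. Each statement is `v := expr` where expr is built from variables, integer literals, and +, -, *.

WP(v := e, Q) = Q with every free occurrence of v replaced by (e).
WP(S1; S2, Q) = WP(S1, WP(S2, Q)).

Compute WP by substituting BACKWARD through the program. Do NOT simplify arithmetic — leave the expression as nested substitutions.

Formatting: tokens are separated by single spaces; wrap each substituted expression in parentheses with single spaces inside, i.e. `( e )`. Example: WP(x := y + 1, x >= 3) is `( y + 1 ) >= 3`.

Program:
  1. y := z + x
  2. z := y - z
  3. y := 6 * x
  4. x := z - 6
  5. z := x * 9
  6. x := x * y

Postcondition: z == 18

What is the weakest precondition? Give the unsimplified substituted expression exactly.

post: z == 18
stmt 6: x := x * y  -- replace 0 occurrence(s) of x with (x * y)
  => z == 18
stmt 5: z := x * 9  -- replace 1 occurrence(s) of z with (x * 9)
  => ( x * 9 ) == 18
stmt 4: x := z - 6  -- replace 1 occurrence(s) of x with (z - 6)
  => ( ( z - 6 ) * 9 ) == 18
stmt 3: y := 6 * x  -- replace 0 occurrence(s) of y with (6 * x)
  => ( ( z - 6 ) * 9 ) == 18
stmt 2: z := y - z  -- replace 1 occurrence(s) of z with (y - z)
  => ( ( ( y - z ) - 6 ) * 9 ) == 18
stmt 1: y := z + x  -- replace 1 occurrence(s) of y with (z + x)
  => ( ( ( ( z + x ) - z ) - 6 ) * 9 ) == 18

Answer: ( ( ( ( z + x ) - z ) - 6 ) * 9 ) == 18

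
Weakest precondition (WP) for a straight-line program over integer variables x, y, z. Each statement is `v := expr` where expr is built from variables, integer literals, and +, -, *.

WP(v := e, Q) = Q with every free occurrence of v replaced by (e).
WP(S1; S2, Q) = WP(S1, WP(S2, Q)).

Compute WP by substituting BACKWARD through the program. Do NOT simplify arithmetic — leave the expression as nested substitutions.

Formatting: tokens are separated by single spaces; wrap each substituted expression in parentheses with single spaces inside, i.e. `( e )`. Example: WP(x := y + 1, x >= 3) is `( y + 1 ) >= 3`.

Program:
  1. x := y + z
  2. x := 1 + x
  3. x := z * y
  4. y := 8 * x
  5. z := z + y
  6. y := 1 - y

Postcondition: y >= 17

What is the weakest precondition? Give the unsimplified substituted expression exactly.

Answer: ( 1 - ( 8 * ( z * y ) ) ) >= 17

Derivation:
post: y >= 17
stmt 6: y := 1 - y  -- replace 1 occurrence(s) of y with (1 - y)
  => ( 1 - y ) >= 17
stmt 5: z := z + y  -- replace 0 occurrence(s) of z with (z + y)
  => ( 1 - y ) >= 17
stmt 4: y := 8 * x  -- replace 1 occurrence(s) of y with (8 * x)
  => ( 1 - ( 8 * x ) ) >= 17
stmt 3: x := z * y  -- replace 1 occurrence(s) of x with (z * y)
  => ( 1 - ( 8 * ( z * y ) ) ) >= 17
stmt 2: x := 1 + x  -- replace 0 occurrence(s) of x with (1 + x)
  => ( 1 - ( 8 * ( z * y ) ) ) >= 17
stmt 1: x := y + z  -- replace 0 occurrence(s) of x with (y + z)
  => ( 1 - ( 8 * ( z * y ) ) ) >= 17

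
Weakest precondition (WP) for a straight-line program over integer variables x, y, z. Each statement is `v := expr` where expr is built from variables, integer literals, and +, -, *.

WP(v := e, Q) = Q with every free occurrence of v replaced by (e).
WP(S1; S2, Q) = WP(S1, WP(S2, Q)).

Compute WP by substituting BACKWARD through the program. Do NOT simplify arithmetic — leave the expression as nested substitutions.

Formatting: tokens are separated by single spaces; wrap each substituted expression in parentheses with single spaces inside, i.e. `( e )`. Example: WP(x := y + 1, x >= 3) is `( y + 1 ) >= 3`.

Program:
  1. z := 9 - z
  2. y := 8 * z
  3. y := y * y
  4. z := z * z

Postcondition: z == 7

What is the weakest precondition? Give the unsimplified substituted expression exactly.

Answer: ( ( 9 - z ) * ( 9 - z ) ) == 7

Derivation:
post: z == 7
stmt 4: z := z * z  -- replace 1 occurrence(s) of z with (z * z)
  => ( z * z ) == 7
stmt 3: y := y * y  -- replace 0 occurrence(s) of y with (y * y)
  => ( z * z ) == 7
stmt 2: y := 8 * z  -- replace 0 occurrence(s) of y with (8 * z)
  => ( z * z ) == 7
stmt 1: z := 9 - z  -- replace 2 occurrence(s) of z with (9 - z)
  => ( ( 9 - z ) * ( 9 - z ) ) == 7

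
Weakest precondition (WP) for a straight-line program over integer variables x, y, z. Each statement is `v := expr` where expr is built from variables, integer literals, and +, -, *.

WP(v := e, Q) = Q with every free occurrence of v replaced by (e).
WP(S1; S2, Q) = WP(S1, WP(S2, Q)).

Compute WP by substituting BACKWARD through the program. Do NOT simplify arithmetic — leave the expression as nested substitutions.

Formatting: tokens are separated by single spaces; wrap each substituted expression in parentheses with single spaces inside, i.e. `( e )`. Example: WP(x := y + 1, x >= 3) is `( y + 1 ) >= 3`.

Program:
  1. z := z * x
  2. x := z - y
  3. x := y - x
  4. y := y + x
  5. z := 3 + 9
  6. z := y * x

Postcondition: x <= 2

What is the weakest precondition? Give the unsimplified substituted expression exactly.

post: x <= 2
stmt 6: z := y * x  -- replace 0 occurrence(s) of z with (y * x)
  => x <= 2
stmt 5: z := 3 + 9  -- replace 0 occurrence(s) of z with (3 + 9)
  => x <= 2
stmt 4: y := y + x  -- replace 0 occurrence(s) of y with (y + x)
  => x <= 2
stmt 3: x := y - x  -- replace 1 occurrence(s) of x with (y - x)
  => ( y - x ) <= 2
stmt 2: x := z - y  -- replace 1 occurrence(s) of x with (z - y)
  => ( y - ( z - y ) ) <= 2
stmt 1: z := z * x  -- replace 1 occurrence(s) of z with (z * x)
  => ( y - ( ( z * x ) - y ) ) <= 2

Answer: ( y - ( ( z * x ) - y ) ) <= 2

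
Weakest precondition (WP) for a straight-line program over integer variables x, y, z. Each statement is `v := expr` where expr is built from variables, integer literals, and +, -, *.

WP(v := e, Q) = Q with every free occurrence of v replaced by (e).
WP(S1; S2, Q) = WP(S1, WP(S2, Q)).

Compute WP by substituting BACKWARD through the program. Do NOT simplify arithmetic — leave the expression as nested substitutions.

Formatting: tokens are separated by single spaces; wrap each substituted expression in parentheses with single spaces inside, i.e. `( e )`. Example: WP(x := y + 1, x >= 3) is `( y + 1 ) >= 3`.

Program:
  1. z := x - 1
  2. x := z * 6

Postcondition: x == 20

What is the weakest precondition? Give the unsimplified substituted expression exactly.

post: x == 20
stmt 2: x := z * 6  -- replace 1 occurrence(s) of x with (z * 6)
  => ( z * 6 ) == 20
stmt 1: z := x - 1  -- replace 1 occurrence(s) of z with (x - 1)
  => ( ( x - 1 ) * 6 ) == 20

Answer: ( ( x - 1 ) * 6 ) == 20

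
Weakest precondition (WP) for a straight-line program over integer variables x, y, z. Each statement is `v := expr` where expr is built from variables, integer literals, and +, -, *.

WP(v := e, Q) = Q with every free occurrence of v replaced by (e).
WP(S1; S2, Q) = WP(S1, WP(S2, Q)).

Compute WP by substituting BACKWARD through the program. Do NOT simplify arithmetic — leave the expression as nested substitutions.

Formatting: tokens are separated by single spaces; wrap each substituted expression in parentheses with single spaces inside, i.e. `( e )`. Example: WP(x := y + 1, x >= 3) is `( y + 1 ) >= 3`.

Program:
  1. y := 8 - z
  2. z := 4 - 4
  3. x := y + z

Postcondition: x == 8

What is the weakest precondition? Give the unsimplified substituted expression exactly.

post: x == 8
stmt 3: x := y + z  -- replace 1 occurrence(s) of x with (y + z)
  => ( y + z ) == 8
stmt 2: z := 4 - 4  -- replace 1 occurrence(s) of z with (4 - 4)
  => ( y + ( 4 - 4 ) ) == 8
stmt 1: y := 8 - z  -- replace 1 occurrence(s) of y with (8 - z)
  => ( ( 8 - z ) + ( 4 - 4 ) ) == 8

Answer: ( ( 8 - z ) + ( 4 - 4 ) ) == 8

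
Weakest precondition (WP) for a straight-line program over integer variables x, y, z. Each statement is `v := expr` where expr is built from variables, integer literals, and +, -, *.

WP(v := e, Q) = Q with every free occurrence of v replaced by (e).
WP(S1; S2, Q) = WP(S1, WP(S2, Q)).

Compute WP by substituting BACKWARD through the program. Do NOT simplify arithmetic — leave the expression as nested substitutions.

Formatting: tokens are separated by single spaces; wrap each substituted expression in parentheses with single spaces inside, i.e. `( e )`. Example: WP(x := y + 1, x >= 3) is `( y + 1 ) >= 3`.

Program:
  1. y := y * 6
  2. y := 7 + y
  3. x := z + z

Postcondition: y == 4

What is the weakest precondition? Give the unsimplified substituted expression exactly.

Answer: ( 7 + ( y * 6 ) ) == 4

Derivation:
post: y == 4
stmt 3: x := z + z  -- replace 0 occurrence(s) of x with (z + z)
  => y == 4
stmt 2: y := 7 + y  -- replace 1 occurrence(s) of y with (7 + y)
  => ( 7 + y ) == 4
stmt 1: y := y * 6  -- replace 1 occurrence(s) of y with (y * 6)
  => ( 7 + ( y * 6 ) ) == 4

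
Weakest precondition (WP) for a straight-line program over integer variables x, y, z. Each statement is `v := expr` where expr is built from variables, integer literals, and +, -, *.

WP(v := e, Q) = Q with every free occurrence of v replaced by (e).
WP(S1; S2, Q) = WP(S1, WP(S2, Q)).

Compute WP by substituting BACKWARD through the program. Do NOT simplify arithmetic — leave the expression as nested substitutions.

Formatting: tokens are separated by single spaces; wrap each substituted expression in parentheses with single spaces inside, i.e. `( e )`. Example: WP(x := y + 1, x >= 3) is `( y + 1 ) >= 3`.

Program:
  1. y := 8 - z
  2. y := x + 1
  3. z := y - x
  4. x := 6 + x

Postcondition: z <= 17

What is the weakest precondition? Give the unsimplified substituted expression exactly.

Answer: ( ( x + 1 ) - x ) <= 17

Derivation:
post: z <= 17
stmt 4: x := 6 + x  -- replace 0 occurrence(s) of x with (6 + x)
  => z <= 17
stmt 3: z := y - x  -- replace 1 occurrence(s) of z with (y - x)
  => ( y - x ) <= 17
stmt 2: y := x + 1  -- replace 1 occurrence(s) of y with (x + 1)
  => ( ( x + 1 ) - x ) <= 17
stmt 1: y := 8 - z  -- replace 0 occurrence(s) of y with (8 - z)
  => ( ( x + 1 ) - x ) <= 17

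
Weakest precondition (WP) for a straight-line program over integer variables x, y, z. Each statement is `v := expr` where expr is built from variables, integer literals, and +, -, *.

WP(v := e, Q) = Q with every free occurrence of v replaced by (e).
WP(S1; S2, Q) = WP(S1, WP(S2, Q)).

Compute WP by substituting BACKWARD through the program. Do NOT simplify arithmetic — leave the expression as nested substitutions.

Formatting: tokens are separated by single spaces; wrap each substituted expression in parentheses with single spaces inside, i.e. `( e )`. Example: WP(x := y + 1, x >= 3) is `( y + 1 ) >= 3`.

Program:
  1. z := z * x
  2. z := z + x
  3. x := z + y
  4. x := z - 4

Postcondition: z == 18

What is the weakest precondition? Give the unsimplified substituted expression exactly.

post: z == 18
stmt 4: x := z - 4  -- replace 0 occurrence(s) of x with (z - 4)
  => z == 18
stmt 3: x := z + y  -- replace 0 occurrence(s) of x with (z + y)
  => z == 18
stmt 2: z := z + x  -- replace 1 occurrence(s) of z with (z + x)
  => ( z + x ) == 18
stmt 1: z := z * x  -- replace 1 occurrence(s) of z with (z * x)
  => ( ( z * x ) + x ) == 18

Answer: ( ( z * x ) + x ) == 18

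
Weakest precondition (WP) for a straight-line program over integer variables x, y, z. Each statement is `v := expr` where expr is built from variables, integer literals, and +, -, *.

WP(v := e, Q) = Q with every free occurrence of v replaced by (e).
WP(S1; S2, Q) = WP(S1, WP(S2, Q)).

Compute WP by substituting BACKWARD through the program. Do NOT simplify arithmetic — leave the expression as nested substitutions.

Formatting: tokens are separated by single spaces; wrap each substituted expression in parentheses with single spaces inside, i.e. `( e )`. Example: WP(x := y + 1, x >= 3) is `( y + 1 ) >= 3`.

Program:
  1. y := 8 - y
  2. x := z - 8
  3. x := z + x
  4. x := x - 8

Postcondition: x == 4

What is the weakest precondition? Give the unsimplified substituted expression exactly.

Answer: ( ( z + ( z - 8 ) ) - 8 ) == 4

Derivation:
post: x == 4
stmt 4: x := x - 8  -- replace 1 occurrence(s) of x with (x - 8)
  => ( x - 8 ) == 4
stmt 3: x := z + x  -- replace 1 occurrence(s) of x with (z + x)
  => ( ( z + x ) - 8 ) == 4
stmt 2: x := z - 8  -- replace 1 occurrence(s) of x with (z - 8)
  => ( ( z + ( z - 8 ) ) - 8 ) == 4
stmt 1: y := 8 - y  -- replace 0 occurrence(s) of y with (8 - y)
  => ( ( z + ( z - 8 ) ) - 8 ) == 4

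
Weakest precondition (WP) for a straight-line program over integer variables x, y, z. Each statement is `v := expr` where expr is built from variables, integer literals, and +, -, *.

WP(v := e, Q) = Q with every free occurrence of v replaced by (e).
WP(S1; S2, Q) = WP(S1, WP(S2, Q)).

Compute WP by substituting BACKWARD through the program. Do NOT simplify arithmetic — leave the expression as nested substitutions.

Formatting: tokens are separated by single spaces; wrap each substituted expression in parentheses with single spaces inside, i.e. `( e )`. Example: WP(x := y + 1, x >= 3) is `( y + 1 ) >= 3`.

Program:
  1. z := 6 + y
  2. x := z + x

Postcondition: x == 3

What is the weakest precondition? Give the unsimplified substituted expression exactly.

Answer: ( ( 6 + y ) + x ) == 3

Derivation:
post: x == 3
stmt 2: x := z + x  -- replace 1 occurrence(s) of x with (z + x)
  => ( z + x ) == 3
stmt 1: z := 6 + y  -- replace 1 occurrence(s) of z with (6 + y)
  => ( ( 6 + y ) + x ) == 3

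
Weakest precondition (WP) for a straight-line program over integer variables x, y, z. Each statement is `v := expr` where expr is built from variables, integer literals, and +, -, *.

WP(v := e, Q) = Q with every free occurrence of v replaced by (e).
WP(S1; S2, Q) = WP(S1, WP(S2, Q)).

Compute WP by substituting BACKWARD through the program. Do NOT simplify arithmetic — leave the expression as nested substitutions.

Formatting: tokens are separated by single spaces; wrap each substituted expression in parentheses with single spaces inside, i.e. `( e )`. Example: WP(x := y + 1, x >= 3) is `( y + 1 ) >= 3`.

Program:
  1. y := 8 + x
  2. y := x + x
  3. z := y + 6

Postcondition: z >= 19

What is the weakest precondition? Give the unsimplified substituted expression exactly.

Answer: ( ( x + x ) + 6 ) >= 19

Derivation:
post: z >= 19
stmt 3: z := y + 6  -- replace 1 occurrence(s) of z with (y + 6)
  => ( y + 6 ) >= 19
stmt 2: y := x + x  -- replace 1 occurrence(s) of y with (x + x)
  => ( ( x + x ) + 6 ) >= 19
stmt 1: y := 8 + x  -- replace 0 occurrence(s) of y with (8 + x)
  => ( ( x + x ) + 6 ) >= 19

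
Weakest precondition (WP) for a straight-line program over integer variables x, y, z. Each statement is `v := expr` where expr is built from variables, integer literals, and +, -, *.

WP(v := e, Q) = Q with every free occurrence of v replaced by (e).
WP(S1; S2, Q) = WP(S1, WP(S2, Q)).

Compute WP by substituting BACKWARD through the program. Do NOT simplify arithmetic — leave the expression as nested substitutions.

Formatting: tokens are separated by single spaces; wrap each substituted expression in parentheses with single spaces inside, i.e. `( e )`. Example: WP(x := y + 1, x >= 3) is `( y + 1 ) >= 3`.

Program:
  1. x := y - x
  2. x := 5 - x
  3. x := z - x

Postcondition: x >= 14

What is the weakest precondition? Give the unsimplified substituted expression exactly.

Answer: ( z - ( 5 - ( y - x ) ) ) >= 14

Derivation:
post: x >= 14
stmt 3: x := z - x  -- replace 1 occurrence(s) of x with (z - x)
  => ( z - x ) >= 14
stmt 2: x := 5 - x  -- replace 1 occurrence(s) of x with (5 - x)
  => ( z - ( 5 - x ) ) >= 14
stmt 1: x := y - x  -- replace 1 occurrence(s) of x with (y - x)
  => ( z - ( 5 - ( y - x ) ) ) >= 14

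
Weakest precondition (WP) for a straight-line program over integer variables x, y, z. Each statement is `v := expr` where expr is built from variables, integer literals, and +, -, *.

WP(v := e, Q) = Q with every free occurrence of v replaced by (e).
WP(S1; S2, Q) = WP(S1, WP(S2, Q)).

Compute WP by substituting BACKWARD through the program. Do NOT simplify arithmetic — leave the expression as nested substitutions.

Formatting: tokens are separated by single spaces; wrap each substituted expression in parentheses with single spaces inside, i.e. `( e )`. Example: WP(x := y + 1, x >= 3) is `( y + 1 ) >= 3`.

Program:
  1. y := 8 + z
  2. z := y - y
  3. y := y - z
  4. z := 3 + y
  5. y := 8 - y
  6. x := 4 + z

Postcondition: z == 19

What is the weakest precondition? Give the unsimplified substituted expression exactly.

Answer: ( 3 + ( ( 8 + z ) - ( ( 8 + z ) - ( 8 + z ) ) ) ) == 19

Derivation:
post: z == 19
stmt 6: x := 4 + z  -- replace 0 occurrence(s) of x with (4 + z)
  => z == 19
stmt 5: y := 8 - y  -- replace 0 occurrence(s) of y with (8 - y)
  => z == 19
stmt 4: z := 3 + y  -- replace 1 occurrence(s) of z with (3 + y)
  => ( 3 + y ) == 19
stmt 3: y := y - z  -- replace 1 occurrence(s) of y with (y - z)
  => ( 3 + ( y - z ) ) == 19
stmt 2: z := y - y  -- replace 1 occurrence(s) of z with (y - y)
  => ( 3 + ( y - ( y - y ) ) ) == 19
stmt 1: y := 8 + z  -- replace 3 occurrence(s) of y with (8 + z)
  => ( 3 + ( ( 8 + z ) - ( ( 8 + z ) - ( 8 + z ) ) ) ) == 19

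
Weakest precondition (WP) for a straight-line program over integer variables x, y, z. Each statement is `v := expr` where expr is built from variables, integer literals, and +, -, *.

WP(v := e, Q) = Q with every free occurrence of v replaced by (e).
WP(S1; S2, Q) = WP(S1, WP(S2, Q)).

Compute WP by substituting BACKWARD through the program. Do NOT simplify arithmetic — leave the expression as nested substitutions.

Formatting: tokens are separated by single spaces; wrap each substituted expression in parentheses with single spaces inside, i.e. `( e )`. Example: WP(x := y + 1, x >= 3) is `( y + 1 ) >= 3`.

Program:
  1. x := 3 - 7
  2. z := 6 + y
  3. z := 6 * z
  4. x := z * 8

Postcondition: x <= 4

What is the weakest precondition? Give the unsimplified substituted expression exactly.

Answer: ( ( 6 * ( 6 + y ) ) * 8 ) <= 4

Derivation:
post: x <= 4
stmt 4: x := z * 8  -- replace 1 occurrence(s) of x with (z * 8)
  => ( z * 8 ) <= 4
stmt 3: z := 6 * z  -- replace 1 occurrence(s) of z with (6 * z)
  => ( ( 6 * z ) * 8 ) <= 4
stmt 2: z := 6 + y  -- replace 1 occurrence(s) of z with (6 + y)
  => ( ( 6 * ( 6 + y ) ) * 8 ) <= 4
stmt 1: x := 3 - 7  -- replace 0 occurrence(s) of x with (3 - 7)
  => ( ( 6 * ( 6 + y ) ) * 8 ) <= 4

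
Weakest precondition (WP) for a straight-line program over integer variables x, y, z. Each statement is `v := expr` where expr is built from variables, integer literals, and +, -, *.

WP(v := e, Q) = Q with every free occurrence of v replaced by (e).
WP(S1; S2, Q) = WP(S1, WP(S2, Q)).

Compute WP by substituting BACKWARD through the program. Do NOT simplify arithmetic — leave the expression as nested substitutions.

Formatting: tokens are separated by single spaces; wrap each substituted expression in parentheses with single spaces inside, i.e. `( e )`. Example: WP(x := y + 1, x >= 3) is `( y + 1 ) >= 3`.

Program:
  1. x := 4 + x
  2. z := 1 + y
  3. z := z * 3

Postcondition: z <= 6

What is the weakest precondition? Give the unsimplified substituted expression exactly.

Answer: ( ( 1 + y ) * 3 ) <= 6

Derivation:
post: z <= 6
stmt 3: z := z * 3  -- replace 1 occurrence(s) of z with (z * 3)
  => ( z * 3 ) <= 6
stmt 2: z := 1 + y  -- replace 1 occurrence(s) of z with (1 + y)
  => ( ( 1 + y ) * 3 ) <= 6
stmt 1: x := 4 + x  -- replace 0 occurrence(s) of x with (4 + x)
  => ( ( 1 + y ) * 3 ) <= 6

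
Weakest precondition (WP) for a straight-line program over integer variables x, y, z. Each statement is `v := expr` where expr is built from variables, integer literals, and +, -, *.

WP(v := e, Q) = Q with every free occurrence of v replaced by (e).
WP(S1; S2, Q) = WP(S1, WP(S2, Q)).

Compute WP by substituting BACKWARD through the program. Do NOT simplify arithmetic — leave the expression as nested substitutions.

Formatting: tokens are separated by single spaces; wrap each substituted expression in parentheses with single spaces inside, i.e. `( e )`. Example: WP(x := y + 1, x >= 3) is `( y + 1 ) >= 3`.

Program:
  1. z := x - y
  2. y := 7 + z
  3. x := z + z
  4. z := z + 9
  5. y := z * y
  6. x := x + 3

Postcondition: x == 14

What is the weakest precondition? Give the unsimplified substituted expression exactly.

Answer: ( ( ( x - y ) + ( x - y ) ) + 3 ) == 14

Derivation:
post: x == 14
stmt 6: x := x + 3  -- replace 1 occurrence(s) of x with (x + 3)
  => ( x + 3 ) == 14
stmt 5: y := z * y  -- replace 0 occurrence(s) of y with (z * y)
  => ( x + 3 ) == 14
stmt 4: z := z + 9  -- replace 0 occurrence(s) of z with (z + 9)
  => ( x + 3 ) == 14
stmt 3: x := z + z  -- replace 1 occurrence(s) of x with (z + z)
  => ( ( z + z ) + 3 ) == 14
stmt 2: y := 7 + z  -- replace 0 occurrence(s) of y with (7 + z)
  => ( ( z + z ) + 3 ) == 14
stmt 1: z := x - y  -- replace 2 occurrence(s) of z with (x - y)
  => ( ( ( x - y ) + ( x - y ) ) + 3 ) == 14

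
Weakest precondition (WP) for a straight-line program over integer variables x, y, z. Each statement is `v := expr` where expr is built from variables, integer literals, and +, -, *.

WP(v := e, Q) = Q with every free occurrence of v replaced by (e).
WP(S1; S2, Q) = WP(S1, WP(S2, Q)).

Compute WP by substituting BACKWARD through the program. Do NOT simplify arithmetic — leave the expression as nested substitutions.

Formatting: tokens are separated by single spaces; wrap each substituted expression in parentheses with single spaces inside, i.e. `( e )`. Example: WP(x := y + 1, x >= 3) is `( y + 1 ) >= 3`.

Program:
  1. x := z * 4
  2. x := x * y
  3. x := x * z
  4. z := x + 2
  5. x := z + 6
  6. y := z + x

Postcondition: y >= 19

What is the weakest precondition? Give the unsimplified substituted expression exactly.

post: y >= 19
stmt 6: y := z + x  -- replace 1 occurrence(s) of y with (z + x)
  => ( z + x ) >= 19
stmt 5: x := z + 6  -- replace 1 occurrence(s) of x with (z + 6)
  => ( z + ( z + 6 ) ) >= 19
stmt 4: z := x + 2  -- replace 2 occurrence(s) of z with (x + 2)
  => ( ( x + 2 ) + ( ( x + 2 ) + 6 ) ) >= 19
stmt 3: x := x * z  -- replace 2 occurrence(s) of x with (x * z)
  => ( ( ( x * z ) + 2 ) + ( ( ( x * z ) + 2 ) + 6 ) ) >= 19
stmt 2: x := x * y  -- replace 2 occurrence(s) of x with (x * y)
  => ( ( ( ( x * y ) * z ) + 2 ) + ( ( ( ( x * y ) * z ) + 2 ) + 6 ) ) >= 19
stmt 1: x := z * 4  -- replace 2 occurrence(s) of x with (z * 4)
  => ( ( ( ( ( z * 4 ) * y ) * z ) + 2 ) + ( ( ( ( ( z * 4 ) * y ) * z ) + 2 ) + 6 ) ) >= 19

Answer: ( ( ( ( ( z * 4 ) * y ) * z ) + 2 ) + ( ( ( ( ( z * 4 ) * y ) * z ) + 2 ) + 6 ) ) >= 19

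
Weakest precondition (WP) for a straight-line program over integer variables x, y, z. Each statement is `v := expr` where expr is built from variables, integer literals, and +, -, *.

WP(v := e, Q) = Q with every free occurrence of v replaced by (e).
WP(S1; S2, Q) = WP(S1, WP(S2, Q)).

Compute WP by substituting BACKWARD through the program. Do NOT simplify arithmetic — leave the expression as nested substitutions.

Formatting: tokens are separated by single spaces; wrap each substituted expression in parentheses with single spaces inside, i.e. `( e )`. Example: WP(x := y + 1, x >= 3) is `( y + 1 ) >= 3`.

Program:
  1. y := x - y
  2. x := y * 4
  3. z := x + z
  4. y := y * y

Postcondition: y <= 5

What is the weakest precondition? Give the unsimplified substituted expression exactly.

post: y <= 5
stmt 4: y := y * y  -- replace 1 occurrence(s) of y with (y * y)
  => ( y * y ) <= 5
stmt 3: z := x + z  -- replace 0 occurrence(s) of z with (x + z)
  => ( y * y ) <= 5
stmt 2: x := y * 4  -- replace 0 occurrence(s) of x with (y * 4)
  => ( y * y ) <= 5
stmt 1: y := x - y  -- replace 2 occurrence(s) of y with (x - y)
  => ( ( x - y ) * ( x - y ) ) <= 5

Answer: ( ( x - y ) * ( x - y ) ) <= 5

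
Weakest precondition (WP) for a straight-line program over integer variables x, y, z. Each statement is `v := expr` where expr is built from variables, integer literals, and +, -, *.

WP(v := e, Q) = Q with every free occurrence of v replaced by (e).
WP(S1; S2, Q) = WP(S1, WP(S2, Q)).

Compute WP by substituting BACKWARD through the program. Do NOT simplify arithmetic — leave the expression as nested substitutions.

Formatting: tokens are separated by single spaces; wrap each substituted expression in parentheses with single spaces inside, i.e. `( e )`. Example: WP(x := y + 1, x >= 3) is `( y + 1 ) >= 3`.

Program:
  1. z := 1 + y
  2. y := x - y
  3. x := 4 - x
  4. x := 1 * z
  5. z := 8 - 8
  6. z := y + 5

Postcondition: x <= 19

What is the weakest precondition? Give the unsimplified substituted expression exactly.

post: x <= 19
stmt 6: z := y + 5  -- replace 0 occurrence(s) of z with (y + 5)
  => x <= 19
stmt 5: z := 8 - 8  -- replace 0 occurrence(s) of z with (8 - 8)
  => x <= 19
stmt 4: x := 1 * z  -- replace 1 occurrence(s) of x with (1 * z)
  => ( 1 * z ) <= 19
stmt 3: x := 4 - x  -- replace 0 occurrence(s) of x with (4 - x)
  => ( 1 * z ) <= 19
stmt 2: y := x - y  -- replace 0 occurrence(s) of y with (x - y)
  => ( 1 * z ) <= 19
stmt 1: z := 1 + y  -- replace 1 occurrence(s) of z with (1 + y)
  => ( 1 * ( 1 + y ) ) <= 19

Answer: ( 1 * ( 1 + y ) ) <= 19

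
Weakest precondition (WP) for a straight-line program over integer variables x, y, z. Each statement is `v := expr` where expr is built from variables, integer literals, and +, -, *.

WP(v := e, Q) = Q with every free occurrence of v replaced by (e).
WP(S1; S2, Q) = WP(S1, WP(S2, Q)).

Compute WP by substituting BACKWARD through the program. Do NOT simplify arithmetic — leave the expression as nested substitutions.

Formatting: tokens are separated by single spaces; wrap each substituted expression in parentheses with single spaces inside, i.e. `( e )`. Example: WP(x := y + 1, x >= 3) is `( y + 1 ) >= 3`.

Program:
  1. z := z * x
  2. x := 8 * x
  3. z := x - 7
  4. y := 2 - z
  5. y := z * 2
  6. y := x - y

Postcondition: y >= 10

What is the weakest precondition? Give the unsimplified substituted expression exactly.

Answer: ( ( 8 * x ) - ( ( ( 8 * x ) - 7 ) * 2 ) ) >= 10

Derivation:
post: y >= 10
stmt 6: y := x - y  -- replace 1 occurrence(s) of y with (x - y)
  => ( x - y ) >= 10
stmt 5: y := z * 2  -- replace 1 occurrence(s) of y with (z * 2)
  => ( x - ( z * 2 ) ) >= 10
stmt 4: y := 2 - z  -- replace 0 occurrence(s) of y with (2 - z)
  => ( x - ( z * 2 ) ) >= 10
stmt 3: z := x - 7  -- replace 1 occurrence(s) of z with (x - 7)
  => ( x - ( ( x - 7 ) * 2 ) ) >= 10
stmt 2: x := 8 * x  -- replace 2 occurrence(s) of x with (8 * x)
  => ( ( 8 * x ) - ( ( ( 8 * x ) - 7 ) * 2 ) ) >= 10
stmt 1: z := z * x  -- replace 0 occurrence(s) of z with (z * x)
  => ( ( 8 * x ) - ( ( ( 8 * x ) - 7 ) * 2 ) ) >= 10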